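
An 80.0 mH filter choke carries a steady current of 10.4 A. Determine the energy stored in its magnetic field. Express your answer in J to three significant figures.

Stored magnetic energy: U = ½LI².
U = ½(8.000×10^-2 H)(10.4 A)² = 4.326 J.

U ≈ 4.33 J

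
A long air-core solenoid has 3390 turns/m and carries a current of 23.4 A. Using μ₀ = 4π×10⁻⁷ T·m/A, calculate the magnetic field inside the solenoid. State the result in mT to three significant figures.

Inside a long solenoid, B = μ₀nI.
B = (4π×10⁻⁷)(3.390×10^3 m⁻¹)(23.4 A) = 9.968×10^-2 T.

B ≈ 99.7 mT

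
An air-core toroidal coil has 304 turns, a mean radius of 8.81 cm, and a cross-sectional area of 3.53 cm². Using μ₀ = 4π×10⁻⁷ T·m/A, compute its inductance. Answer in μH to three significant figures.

For a thin toroid, L = μ₀N²A/(2πR).
L = (4π×10⁻⁷)(304)²(3.530×10^-4) / (2π×8.810×10^-2 m) = 7.406×10^-5 H.

L ≈ 74.1 μH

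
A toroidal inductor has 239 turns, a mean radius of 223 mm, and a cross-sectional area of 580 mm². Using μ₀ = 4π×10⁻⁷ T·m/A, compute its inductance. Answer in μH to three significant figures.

For a thin toroid, L = μ₀N²A/(2πR).
L = (4π×10⁻⁷)(239)²(5.800×10^-4) / (2π×0.223 m) = 2.971×10^-5 H.

L ≈ 29.7 μH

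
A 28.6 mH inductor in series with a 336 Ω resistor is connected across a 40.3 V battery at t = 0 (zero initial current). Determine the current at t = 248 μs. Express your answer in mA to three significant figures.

I ≈ 113 mA

τ = L/R = 2.860×10^-2/336 = 8.512×10^-5 s; final current I_∞ = ε/R = 40.3/336 = 0.1199 A.
I(t) = I_∞(1 − e^(−t/τ)) with t/τ = 2.914.
I = (0.1199)(1 − e^(−2.914)) = 0.1134 A.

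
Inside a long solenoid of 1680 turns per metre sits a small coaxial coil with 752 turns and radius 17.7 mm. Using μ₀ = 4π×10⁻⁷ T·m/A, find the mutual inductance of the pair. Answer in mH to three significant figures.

The outer solenoid produces a uniform field B₁ = μ₀n₁I₁ across the inner coil,
so the flux linkage is N₂Φ = N₂B₁A₂ = μ₀n₁N₂A₂·I₁, giving M = μ₀n₁N₂A₂.
A₂ = πr² = π(1.770×10^-2 m)² = 9.842×10^-4 m².
M = (4π×10⁻⁷)(1680)(752)(9.842×10^-4) = 1.563×10^-3 H.

M ≈ 1.56 mH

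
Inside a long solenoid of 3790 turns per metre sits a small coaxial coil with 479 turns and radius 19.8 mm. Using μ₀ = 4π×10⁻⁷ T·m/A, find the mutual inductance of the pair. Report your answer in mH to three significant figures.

The outer solenoid produces a uniform field B₁ = μ₀n₁I₁ across the inner coil,
so the flux linkage is N₂Φ = N₂B₁A₂ = μ₀n₁N₂A₂·I₁, giving M = μ₀n₁N₂A₂.
A₂ = πr² = π(1.980×10^-2 m)² = 1.232×10^-3 m².
M = (4π×10⁻⁷)(3790)(479)(1.232×10^-3) = 2.810×10^-3 H.

M ≈ 2.81 mH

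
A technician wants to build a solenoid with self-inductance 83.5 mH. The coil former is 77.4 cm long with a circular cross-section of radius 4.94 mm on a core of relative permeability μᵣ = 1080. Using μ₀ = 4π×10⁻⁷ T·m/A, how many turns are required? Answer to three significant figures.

A = πr² = π(4.940×10^-3 m)² = 7.667×10^-5 m².
From L = μ₀μᵣN²A/ℓ, N = √(Lℓ / (μ₀μᵣA)).
N = √[(8.350×10^-2)(0.774) / ((4π×10⁻⁷)(1080)×7.667×10^-5)] = √(6.211×10^5) ≈ 788.1.

N ≈ 788 turns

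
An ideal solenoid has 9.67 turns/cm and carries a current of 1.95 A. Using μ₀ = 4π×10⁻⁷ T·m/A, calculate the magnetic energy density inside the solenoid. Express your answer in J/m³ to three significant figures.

B = μ₀nI = (4π×10⁻⁷)(967)(1.95) = 2.370×10^-3 T.
u = B²/(2μ₀) = (2.370×10^-3)²/(2×4π×10⁻⁷) = 2.234 J/m³.

u ≈ 2.23 J/m³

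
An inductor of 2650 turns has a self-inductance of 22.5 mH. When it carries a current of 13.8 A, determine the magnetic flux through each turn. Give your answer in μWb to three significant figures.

Φ_B ≈ 117 μWb

From L = NΦ_B/I, the flux per turn is Φ_B = LI/N.
Φ_B = (2.250×10^-2 H)(13.8 A)/2650 = 1.172×10^-4 Wb.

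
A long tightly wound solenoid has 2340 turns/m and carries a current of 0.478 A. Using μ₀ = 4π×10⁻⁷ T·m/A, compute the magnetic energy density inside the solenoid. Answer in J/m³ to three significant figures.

u ≈ 0.786 J/m³

B = μ₀nI = (4π×10⁻⁷)(2.340×10^3)(0.478) = 1.406×10^-3 T.
u = B²/(2μ₀) = (1.406×10^-3)²/(2×4π×10⁻⁷) = 0.7861 J/m³.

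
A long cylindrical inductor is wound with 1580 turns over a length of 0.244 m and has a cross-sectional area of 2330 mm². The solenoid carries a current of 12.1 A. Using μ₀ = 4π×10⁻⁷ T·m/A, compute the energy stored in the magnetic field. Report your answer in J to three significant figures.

A = 2330 mm² = 2.330×10^-3 m².
L = μ₀N²A/ℓ = (4π×10⁻⁷)(1580)²(2.330×10^-3)/(0.244) = 2.996×10^-2 H.
U = ½LI² = ½(2.996×10^-2)(12.1)² = 2.193 J.

U ≈ 2.19 J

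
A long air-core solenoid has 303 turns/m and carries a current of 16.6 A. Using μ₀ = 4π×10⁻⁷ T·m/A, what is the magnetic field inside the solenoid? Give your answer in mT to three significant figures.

Inside a long solenoid, B = μ₀nI.
B = (4π×10⁻⁷)(303 m⁻¹)(16.6 A) = 6.321×10^-3 T.

B ≈ 6.32 mT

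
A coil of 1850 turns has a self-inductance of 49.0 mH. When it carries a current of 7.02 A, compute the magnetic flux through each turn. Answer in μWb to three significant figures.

Φ_B ≈ 186 μWb

From L = NΦ_B/I, the flux per turn is Φ_B = LI/N.
Φ_B = (4.900×10^-2 H)(7.02 A)/1850 = 1.859×10^-4 Wb.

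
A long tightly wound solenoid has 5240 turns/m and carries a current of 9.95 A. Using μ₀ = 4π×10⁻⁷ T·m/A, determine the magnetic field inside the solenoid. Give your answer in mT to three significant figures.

Inside a long solenoid, B = μ₀nI.
B = (4π×10⁻⁷)(5.240×10^3 m⁻¹)(9.95 A) = 6.552×10^-2 T.

B ≈ 65.5 mT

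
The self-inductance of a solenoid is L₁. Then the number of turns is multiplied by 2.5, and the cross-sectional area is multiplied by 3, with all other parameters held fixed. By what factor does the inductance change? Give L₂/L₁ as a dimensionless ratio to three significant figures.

For a solenoid, L ∝ μᵣN²A/ℓ.
L₂/L₁ = (2.5)^2 × (3) = 18.8.

L₂/L₁ = 18.8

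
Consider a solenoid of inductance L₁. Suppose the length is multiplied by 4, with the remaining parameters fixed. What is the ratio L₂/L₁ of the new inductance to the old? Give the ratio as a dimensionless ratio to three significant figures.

For a solenoid, L ∝ μᵣN²A/ℓ.
L₂/L₁ = (4)^-1 = 0.250.

L₂/L₁ = 0.250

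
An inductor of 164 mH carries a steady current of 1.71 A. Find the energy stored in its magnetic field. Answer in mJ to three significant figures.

Stored magnetic energy: U = ½LI².
U = ½(0.164 H)(1.71 A)² = 0.2398 J.

U ≈ 240 mJ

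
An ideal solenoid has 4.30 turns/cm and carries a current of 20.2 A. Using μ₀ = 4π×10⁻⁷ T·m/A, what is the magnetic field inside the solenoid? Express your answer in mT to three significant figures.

B ≈ 10.9 mT

Inside a long solenoid, B = μ₀nI.
B = (4π×10⁻⁷)(430 m⁻¹)(20.2 A) = 1.092×10^-2 T.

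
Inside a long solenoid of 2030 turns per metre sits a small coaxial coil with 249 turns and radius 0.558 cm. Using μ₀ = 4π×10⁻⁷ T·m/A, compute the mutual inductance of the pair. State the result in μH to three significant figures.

M ≈ 62.1 μH

The outer solenoid produces a uniform field B₁ = μ₀n₁I₁ across the inner coil,
so the flux linkage is N₂Φ = N₂B₁A₂ = μ₀n₁N₂A₂·I₁, giving M = μ₀n₁N₂A₂.
A₂ = πr² = π(5.580×10^-3 m)² = 9.782×10^-5 m².
M = (4π×10⁻⁷)(2030)(249)(9.782×10^-5) = 6.213×10^-5 H.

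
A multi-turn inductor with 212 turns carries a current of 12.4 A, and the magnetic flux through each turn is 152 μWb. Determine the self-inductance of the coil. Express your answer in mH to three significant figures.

Self-inductance is defined by L = NΦ_B/I (flux linkage over current).
L = (212)(1.520×10^-4 Wb)/(12.4 A) = 2.599×10^-3 H.

L ≈ 2.60 mH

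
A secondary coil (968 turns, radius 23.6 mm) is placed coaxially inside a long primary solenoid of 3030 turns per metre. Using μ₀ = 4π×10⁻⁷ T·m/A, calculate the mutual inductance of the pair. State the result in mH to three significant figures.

M ≈ 6.45 mH

The outer solenoid produces a uniform field B₁ = μ₀n₁I₁ across the inner coil,
so the flux linkage is N₂Φ = N₂B₁A₂ = μ₀n₁N₂A₂·I₁, giving M = μ₀n₁N₂A₂.
A₂ = πr² = π(2.360×10^-2 m)² = 1.750×10^-3 m².
M = (4π×10⁻⁷)(3030)(968)(1.750×10^-3) = 6.449×10^-3 H.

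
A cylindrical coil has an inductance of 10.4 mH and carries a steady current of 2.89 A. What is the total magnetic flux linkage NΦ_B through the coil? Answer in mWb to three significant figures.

NΦ_B ≈ 30.1 mWb

From L = NΦ_B/I, the flux linkage is NΦ_B = LI.
NΦ_B = (1.040×10^-2 H)(2.89 A) = 3.006×10^-2 Wb.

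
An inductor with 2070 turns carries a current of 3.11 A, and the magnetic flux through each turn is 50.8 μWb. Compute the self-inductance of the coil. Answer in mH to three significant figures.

Self-inductance is defined by L = NΦ_B/I (flux linkage over current).
L = (2070)(5.080×10^-5 Wb)/(3.11 A) = 3.381×10^-2 H.

L ≈ 33.8 mH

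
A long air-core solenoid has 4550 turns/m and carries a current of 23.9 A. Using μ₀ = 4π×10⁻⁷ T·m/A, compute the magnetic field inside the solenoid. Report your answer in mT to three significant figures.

B ≈ 137 mT

Inside a long solenoid, B = μ₀nI.
B = (4π×10⁻⁷)(4.550×10^3 m⁻¹)(23.9 A) = 0.1367 T.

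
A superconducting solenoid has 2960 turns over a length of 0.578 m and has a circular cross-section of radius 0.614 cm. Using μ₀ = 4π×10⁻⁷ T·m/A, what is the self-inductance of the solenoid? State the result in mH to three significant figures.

L ≈ 2.26 mH

A = πr² = π(6.140×10^-3 m)² = 1.184×10^-4 m².
For a long solenoid, L = μ₀N²A/ℓ.
L = (4π×10⁻⁷)(2960)²(1.184×10^-4)/(0.578 m) = 2.256×10^-3 H.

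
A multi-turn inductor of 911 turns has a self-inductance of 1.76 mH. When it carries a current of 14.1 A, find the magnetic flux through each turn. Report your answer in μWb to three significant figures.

Φ_B ≈ 27.2 μWb

From L = NΦ_B/I, the flux per turn is Φ_B = LI/N.
Φ_B = (1.760×10^-3 H)(14.1 A)/911 = 2.724×10^-5 Wb.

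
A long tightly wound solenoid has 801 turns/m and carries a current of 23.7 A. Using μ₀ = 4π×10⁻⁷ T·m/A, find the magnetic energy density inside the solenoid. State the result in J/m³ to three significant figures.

u ≈ 226 J/m³

B = μ₀nI = (4π×10⁻⁷)(801)(23.7) = 2.386×10^-2 T.
u = B²/(2μ₀) = (2.386×10^-2)²/(2×4π×10⁻⁷) = 226.4 J/m³.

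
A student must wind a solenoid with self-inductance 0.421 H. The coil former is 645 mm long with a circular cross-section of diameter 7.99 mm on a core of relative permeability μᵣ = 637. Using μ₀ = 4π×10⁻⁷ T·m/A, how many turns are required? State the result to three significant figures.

N ≈ 2600 turns

A = π(d/2)² = π(3.995×10^-3 m)² = 5.014×10^-5 m².
From L = μ₀μᵣN²A/ℓ, N = √(Lℓ / (μ₀μᵣA)).
N = √[(0.421)(0.645) / ((4π×10⁻⁷)(637)×5.014×10^-5)] = √(6.766×10^6) ≈ 2601.1.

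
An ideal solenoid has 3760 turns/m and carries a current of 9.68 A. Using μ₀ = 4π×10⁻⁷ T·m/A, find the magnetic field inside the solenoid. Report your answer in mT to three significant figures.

Inside a long solenoid, B = μ₀nI.
B = (4π×10⁻⁷)(3.760×10^3 m⁻¹)(9.68 A) = 4.574×10^-2 T.

B ≈ 45.7 mT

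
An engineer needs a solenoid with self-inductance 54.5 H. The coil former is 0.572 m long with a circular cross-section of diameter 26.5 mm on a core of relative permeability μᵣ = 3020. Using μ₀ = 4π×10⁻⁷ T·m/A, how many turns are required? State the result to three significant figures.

N ≈ 3860 turns

A = π(d/2)² = π(1.325×10^-2 m)² = 5.515×10^-4 m².
From L = μ₀μᵣN²A/ℓ, N = √(Lℓ / (μ₀μᵣA)).
N = √[(54.5)(0.572) / ((4π×10⁻⁷)(3020)×5.515×10^-4)] = √(1.489×10^7) ≈ 3859.2.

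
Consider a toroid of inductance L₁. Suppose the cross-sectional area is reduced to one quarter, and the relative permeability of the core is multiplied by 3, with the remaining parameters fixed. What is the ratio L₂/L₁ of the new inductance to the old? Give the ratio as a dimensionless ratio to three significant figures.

For a toroid, L ∝ μᵣN²A/R.
L₂/L₁ = (0.25) × (3) = 0.750.

L₂/L₁ = 0.750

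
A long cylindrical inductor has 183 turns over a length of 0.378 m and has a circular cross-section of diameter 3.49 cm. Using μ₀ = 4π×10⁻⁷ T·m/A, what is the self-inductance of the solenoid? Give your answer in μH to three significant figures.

L ≈ 107 μH

A = π(d/2)² = π(1.745×10^-2 m)² = 9.566×10^-4 m².
For a long solenoid, L = μ₀N²A/ℓ.
L = (4π×10⁻⁷)(183)²(9.566×10^-4)/(0.378 m) = 1.065×10^-4 H.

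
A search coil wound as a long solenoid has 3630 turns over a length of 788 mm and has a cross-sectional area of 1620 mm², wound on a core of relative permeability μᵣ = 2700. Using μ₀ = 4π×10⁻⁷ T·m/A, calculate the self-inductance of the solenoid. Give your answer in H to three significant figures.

L ≈ 91.9 H

A = 1620 mm² = 1.620×10^-3 m².
For a long solenoid, L = μ₀μᵣN²A/ℓ.
L = (4π×10⁻⁷)(2700)(3630)²(1.620×10^-3)/(0.788 m) = 91.91 H.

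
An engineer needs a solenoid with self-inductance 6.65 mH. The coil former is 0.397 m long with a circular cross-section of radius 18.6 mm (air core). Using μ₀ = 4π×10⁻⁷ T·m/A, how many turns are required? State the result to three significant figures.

N ≈ 1390 turns

A = πr² = π(1.860×10^-2 m)² = 1.087×10^-3 m².
From L = μ₀N²A/ℓ, N = √(Lℓ / (μ₀A)).
N = √[(6.650×10^-3)(0.397) / ((4π×10⁻⁷)×1.087×10^-3)] = √(1.933×10^6) ≈ 1390.3.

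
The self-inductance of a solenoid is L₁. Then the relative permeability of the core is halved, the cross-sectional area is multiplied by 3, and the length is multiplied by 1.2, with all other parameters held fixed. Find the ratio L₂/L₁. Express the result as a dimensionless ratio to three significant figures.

For a solenoid, L ∝ μᵣN²A/ℓ.
L₂/L₁ = (0.5) × (3) × (1.2)^-1 = 1.25.

L₂/L₁ = 1.25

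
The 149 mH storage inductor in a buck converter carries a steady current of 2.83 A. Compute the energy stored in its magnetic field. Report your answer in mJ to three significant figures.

U ≈ 597 mJ

Stored magnetic energy: U = ½LI².
U = ½(0.149 H)(2.83 A)² = 0.5967 J.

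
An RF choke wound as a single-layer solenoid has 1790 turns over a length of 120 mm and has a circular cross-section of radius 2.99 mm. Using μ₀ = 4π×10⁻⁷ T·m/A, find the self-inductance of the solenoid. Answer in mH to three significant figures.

A = πr² = π(2.990×10^-3 m)² = 2.809×10^-5 m².
For a long solenoid, L = μ₀N²A/ℓ.
L = (4π×10⁻⁷)(1790)²(2.809×10^-5)/(0.12 m) = 9.424×10^-4 H.

L ≈ 0.942 mH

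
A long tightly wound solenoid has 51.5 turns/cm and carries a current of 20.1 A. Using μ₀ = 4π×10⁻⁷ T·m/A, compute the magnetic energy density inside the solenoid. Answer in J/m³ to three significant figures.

B = μ₀nI = (4π×10⁻⁷)(5.150×10^3)(20.1) = 0.1301 T.
u = B²/(2μ₀) = (0.1301)²/(2×4π×10⁻⁷) = 6.733×10^3 J/m³.

u ≈ 6730 J/m³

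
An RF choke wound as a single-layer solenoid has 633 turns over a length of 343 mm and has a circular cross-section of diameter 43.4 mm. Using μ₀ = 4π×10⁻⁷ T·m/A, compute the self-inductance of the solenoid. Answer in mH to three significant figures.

A = π(d/2)² = π(2.170×10^-2 m)² = 1.479×10^-3 m².
For a long solenoid, L = μ₀N²A/ℓ.
L = (4π×10⁻⁷)(633)²(1.479×10^-3)/(0.343 m) = 2.172×10^-3 H.

L ≈ 2.17 mH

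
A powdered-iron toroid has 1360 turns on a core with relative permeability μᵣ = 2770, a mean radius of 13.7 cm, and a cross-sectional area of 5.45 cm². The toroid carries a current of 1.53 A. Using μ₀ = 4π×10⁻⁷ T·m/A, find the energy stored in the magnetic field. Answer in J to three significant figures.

U ≈ 4.77 J

L = μ₀μᵣN²A/(2πR) = (4π×10⁻⁷)(2770)(1360)²(5.450×10^-4)/(2π×0.137) = 4.076 H.
U = ½LI² = ½(4.076)(1.53)² = 4.771 J.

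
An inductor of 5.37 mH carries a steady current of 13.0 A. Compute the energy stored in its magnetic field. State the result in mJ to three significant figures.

U ≈ 454 mJ

Stored magnetic energy: U = ½LI².
U = ½(5.370×10^-3 H)(13.0 A)² = 0.4538 J.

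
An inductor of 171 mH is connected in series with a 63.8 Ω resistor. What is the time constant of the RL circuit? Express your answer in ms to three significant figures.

τ = L/R = (0.171 H)/(63.8 Ω) = 2.680×10^-3 s.

τ ≈ 2.68 ms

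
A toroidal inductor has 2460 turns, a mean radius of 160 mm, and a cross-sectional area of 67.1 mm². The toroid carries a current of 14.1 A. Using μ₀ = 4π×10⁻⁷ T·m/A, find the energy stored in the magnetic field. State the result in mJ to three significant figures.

L = μ₀N²A/(2πR) = (4π×10⁻⁷)(2460)²(6.710×10^-5)/(2π×0.16) = 5.076×10^-4 H.
U = ½LI² = ½(5.076×10^-4)(14.1)² = 5.046×10^-2 J.

U ≈ 50.5 mJ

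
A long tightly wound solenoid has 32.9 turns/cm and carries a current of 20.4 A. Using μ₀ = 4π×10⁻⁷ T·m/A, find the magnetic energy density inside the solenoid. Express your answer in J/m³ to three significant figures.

u ≈ 2830 J/m³

B = μ₀nI = (4π×10⁻⁷)(3.290×10^3)(20.4) = 8.434×10^-2 T.
u = B²/(2μ₀) = (8.434×10^-2)²/(2×4π×10⁻⁷) = 2.830×10^3 J/m³.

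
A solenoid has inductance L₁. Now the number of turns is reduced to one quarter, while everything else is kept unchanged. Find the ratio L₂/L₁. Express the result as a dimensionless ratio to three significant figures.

For a solenoid, L ∝ μᵣN²A/ℓ.
L₂/L₁ = (0.25)^2 = 0.0625.

L₂/L₁ = 0.0625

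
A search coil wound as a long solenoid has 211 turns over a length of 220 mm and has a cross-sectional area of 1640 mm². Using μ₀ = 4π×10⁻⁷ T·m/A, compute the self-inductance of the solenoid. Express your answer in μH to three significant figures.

L ≈ 417 μH

A = 1640 mm² = 1.640×10^-3 m².
For a long solenoid, L = μ₀N²A/ℓ.
L = (4π×10⁻⁷)(211)²(1.640×10^-3)/(0.22 m) = 4.171×10^-4 H.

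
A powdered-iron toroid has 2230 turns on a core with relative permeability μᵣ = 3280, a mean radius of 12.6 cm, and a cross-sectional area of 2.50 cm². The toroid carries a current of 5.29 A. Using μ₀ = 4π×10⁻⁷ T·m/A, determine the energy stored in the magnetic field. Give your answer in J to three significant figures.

U ≈ 90.6 J

L = μ₀μᵣN²A/(2πR) = (4π×10⁻⁷)(3280)(2230)²(2.500×10^-4)/(2π×0.126) = 6.473 H.
U = ½LI² = ½(6.473)(5.29)² = 90.57 J.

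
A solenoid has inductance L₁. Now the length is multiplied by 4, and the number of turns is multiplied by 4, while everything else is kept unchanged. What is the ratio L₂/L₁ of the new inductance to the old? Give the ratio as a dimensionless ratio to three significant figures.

For a solenoid, L ∝ μᵣN²A/ℓ.
L₂/L₁ = (4)^-1 × (4)^2 = 4.00.

L₂/L₁ = 4.00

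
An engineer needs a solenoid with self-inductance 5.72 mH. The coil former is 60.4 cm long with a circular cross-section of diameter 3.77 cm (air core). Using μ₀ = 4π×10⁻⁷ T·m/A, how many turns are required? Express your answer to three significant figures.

N ≈ 1570 turns

A = π(d/2)² = π(1.885×10^-2 m)² = 1.116×10^-3 m².
From L = μ₀N²A/ℓ, N = √(Lℓ / (μ₀A)).
N = √[(5.720×10^-3)(0.604) / ((4π×10⁻⁷)×1.116×10^-3)] = √(2.463×10^6) ≈ 1569.4.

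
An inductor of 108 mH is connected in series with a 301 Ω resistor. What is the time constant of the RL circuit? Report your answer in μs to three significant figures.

τ = L/R = (0.108 H)/(301 Ω) = 3.588×10^-4 s.

τ ≈ 359 μs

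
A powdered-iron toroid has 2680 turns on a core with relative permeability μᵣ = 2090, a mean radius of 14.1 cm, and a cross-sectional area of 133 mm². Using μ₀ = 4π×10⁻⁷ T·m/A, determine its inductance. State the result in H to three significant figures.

L ≈ 2.83 H

For a thin toroid, L = μ₀μᵣN²A/(2πR).
L = (4π×10⁻⁷)(2090)(2680)²(1.330×10^-4) / (2π×0.141 m) = 2.832 H.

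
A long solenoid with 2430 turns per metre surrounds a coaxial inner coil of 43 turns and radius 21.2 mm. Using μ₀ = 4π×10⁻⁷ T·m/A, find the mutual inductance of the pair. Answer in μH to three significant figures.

M ≈ 185 μH

The outer solenoid produces a uniform field B₁ = μ₀n₁I₁ across the inner coil,
so the flux linkage is N₂Φ = N₂B₁A₂ = μ₀n₁N₂A₂·I₁, giving M = μ₀n₁N₂A₂.
A₂ = πr² = π(2.120×10^-2 m)² = 1.412×10^-3 m².
M = (4π×10⁻⁷)(2430)(43)(1.412×10^-3) = 1.854×10^-4 H.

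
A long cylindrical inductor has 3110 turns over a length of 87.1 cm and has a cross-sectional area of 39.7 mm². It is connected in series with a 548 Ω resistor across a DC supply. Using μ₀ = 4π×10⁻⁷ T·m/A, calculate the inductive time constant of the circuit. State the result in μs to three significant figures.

τ ≈ 1.01 μs

A = 39.7 mm² = 3.970×10^-5 m².
L = μ₀N²A/ℓ = (4π×10⁻⁷)(3110)²(3.970×10^-5)/(0.871) = 5.540×10^-4 H.
τ = L/R = (5.540×10^-4)/(548) = 1.011×10^-6 s.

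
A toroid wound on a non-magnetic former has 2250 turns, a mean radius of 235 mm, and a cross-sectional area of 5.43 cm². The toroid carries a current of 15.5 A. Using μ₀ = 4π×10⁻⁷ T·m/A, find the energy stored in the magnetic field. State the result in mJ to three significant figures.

U ≈ 281 mJ

L = μ₀N²A/(2πR) = (4π×10⁻⁷)(2250)²(5.430×10^-4)/(2π×0.235) = 2.340×10^-3 H.
U = ½LI² = ½(2.340×10^-3)(15.5)² = 0.281 J.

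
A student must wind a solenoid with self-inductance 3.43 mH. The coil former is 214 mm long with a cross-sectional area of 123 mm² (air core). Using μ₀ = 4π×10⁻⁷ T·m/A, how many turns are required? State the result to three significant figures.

N ≈ 2180 turns

A = 123 mm² = 1.230×10^-4 m².
From L = μ₀N²A/ℓ, N = √(Lℓ / (μ₀A)).
N = √[(3.430×10^-3)(0.214) / ((4π×10⁻⁷)×1.230×10^-4)] = √(4.749×10^6) ≈ 2179.2.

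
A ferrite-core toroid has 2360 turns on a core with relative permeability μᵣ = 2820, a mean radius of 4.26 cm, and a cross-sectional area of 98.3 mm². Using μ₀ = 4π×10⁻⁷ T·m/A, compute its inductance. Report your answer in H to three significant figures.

For a thin toroid, L = μ₀μᵣN²A/(2πR).
L = (4π×10⁻⁷)(2820)(2360)²(9.830×10^-5) / (2π×4.260×10^-2 m) = 7.248 H.

L ≈ 7.25 H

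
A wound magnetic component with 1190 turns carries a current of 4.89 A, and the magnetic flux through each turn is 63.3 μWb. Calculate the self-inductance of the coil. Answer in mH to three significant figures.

L ≈ 15.4 mH

Self-inductance is defined by L = NΦ_B/I (flux linkage over current).
L = (1190)(6.330×10^-5 Wb)/(4.89 A) = 1.540×10^-2 H.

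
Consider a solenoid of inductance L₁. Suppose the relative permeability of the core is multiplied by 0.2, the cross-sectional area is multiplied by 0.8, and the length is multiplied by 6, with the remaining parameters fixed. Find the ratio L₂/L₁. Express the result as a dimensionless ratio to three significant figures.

L₂/L₁ = 0.0267

For a solenoid, L ∝ μᵣN²A/ℓ.
L₂/L₁ = (0.2) × (0.8) × (6)^-1 = 0.0267.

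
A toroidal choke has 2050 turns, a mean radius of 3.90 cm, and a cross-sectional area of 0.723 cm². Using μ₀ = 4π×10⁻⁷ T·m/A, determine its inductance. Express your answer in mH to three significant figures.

L ≈ 1.56 mH

For a thin toroid, L = μ₀N²A/(2πR).
L = (4π×10⁻⁷)(2050)²(7.230×10^-5) / (2π×3.900×10^-2 m) = 1.558×10^-3 H.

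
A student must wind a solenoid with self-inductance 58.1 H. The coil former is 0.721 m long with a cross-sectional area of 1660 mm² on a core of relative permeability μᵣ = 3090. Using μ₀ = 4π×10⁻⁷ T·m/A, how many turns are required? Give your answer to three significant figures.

N ≈ 2550 turns

A = 1660 mm² = 1.660×10^-3 m².
From L = μ₀μᵣN²A/ℓ, N = √(Lℓ / (μ₀μᵣA)).
N = √[(58.1)(0.721) / ((4π×10⁻⁷)(3090)×1.660×10^-3)] = √(6.499×10^6) ≈ 2549.3.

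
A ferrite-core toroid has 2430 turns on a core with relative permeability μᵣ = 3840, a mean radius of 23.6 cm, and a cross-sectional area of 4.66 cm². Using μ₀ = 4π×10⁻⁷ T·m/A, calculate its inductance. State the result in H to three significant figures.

For a thin toroid, L = μ₀μᵣN²A/(2πR).
L = (4π×10⁻⁷)(3840)(2430)²(4.660×10^-4) / (2π×0.236 m) = 8.9546 H.

L ≈ 8.95 H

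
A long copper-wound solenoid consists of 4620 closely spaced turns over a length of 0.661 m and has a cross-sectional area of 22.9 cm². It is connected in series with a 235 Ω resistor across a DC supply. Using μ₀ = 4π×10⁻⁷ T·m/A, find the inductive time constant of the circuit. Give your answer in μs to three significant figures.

τ ≈ 395 μs

A = 22.9 cm² = 2.290×10^-3 m².
L = μ₀N²A/ℓ = (4π×10⁻⁷)(4620)²(2.290×10^-3)/(0.661) = 9.292×10^-2 H.
τ = L/R = (9.292×10^-2)/(235) = 3.954×10^-4 s.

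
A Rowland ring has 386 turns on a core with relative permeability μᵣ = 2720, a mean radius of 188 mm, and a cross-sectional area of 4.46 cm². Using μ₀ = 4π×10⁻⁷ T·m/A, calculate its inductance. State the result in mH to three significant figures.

L ≈ 192 mH

For a thin toroid, L = μ₀μᵣN²A/(2πR).
L = (4π×10⁻⁷)(2720)(386)²(4.460×10^-4) / (2π×0.188 m) = 0.1923 H.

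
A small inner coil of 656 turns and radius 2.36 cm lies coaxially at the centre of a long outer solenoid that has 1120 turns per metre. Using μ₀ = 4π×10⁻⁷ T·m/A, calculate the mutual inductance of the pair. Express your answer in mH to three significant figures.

The outer solenoid produces a uniform field B₁ = μ₀n₁I₁ across the inner coil,
so the flux linkage is N₂Φ = N₂B₁A₂ = μ₀n₁N₂A₂·I₁, giving M = μ₀n₁N₂A₂.
A₂ = πr² = π(2.360×10^-2 m)² = 1.750×10^-3 m².
M = (4π×10⁻⁷)(1120)(656)(1.750×10^-3) = 1.615×10^-3 H.

M ≈ 1.62 mH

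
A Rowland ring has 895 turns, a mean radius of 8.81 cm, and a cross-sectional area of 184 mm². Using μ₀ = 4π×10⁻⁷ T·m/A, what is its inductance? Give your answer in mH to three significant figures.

L ≈ 0.335 mH

For a thin toroid, L = μ₀N²A/(2πR).
L = (4π×10⁻⁷)(895)²(1.840×10^-4) / (2π×8.810×10^-2 m) = 3.346×10^-4 H.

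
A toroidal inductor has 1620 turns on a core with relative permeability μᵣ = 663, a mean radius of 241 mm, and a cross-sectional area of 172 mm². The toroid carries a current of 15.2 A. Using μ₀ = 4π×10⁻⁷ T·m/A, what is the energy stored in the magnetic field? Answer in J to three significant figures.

U ≈ 28.7 J

L = μ₀μᵣN²A/(2πR) = (4π×10⁻⁷)(663)(1620)²(1.720×10^-4)/(2π×0.241) = 0.2484 H.
U = ½LI² = ½(0.2484)(15.2)² = 28.69 J.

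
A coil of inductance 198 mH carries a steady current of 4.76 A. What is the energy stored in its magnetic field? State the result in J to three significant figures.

Stored magnetic energy: U = ½LI².
U = ½(0.198 H)(4.76 A)² = 2.243 J.

U ≈ 2.24 J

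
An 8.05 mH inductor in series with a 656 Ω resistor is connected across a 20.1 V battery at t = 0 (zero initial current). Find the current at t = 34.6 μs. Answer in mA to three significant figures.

I ≈ 28.8 mA

τ = L/R = 8.050×10^-3/656 = 1.227×10^-5 s; final current I_∞ = ε/R = 20.1/656 = 3.064×10^-2 A.
I(t) = I_∞(1 − e^(−t/τ)) with t/τ = 2.820.
I = (3.064×10^-2)(1 − e^(−2.820)) = 2.881×10^-2 A.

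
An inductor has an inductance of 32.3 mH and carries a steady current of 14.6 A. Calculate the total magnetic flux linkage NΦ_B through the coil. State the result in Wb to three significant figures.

NΦ_B ≈ 0.472 Wb

From L = NΦ_B/I, the flux linkage is NΦ_B = LI.
NΦ_B = (3.230×10^-2 H)(14.6 A) = 0.4716 Wb.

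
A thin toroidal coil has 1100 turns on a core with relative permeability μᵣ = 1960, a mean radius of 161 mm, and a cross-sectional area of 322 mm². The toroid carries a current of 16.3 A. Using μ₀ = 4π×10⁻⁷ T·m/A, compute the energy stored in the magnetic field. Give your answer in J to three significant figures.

U ≈ 126 J

L = μ₀μᵣN²A/(2πR) = (4π×10⁻⁷)(1960)(1100)²(3.220×10^-4)/(2π×0.161) = 0.9486 H.
U = ½LI² = ½(0.9486)(16.3)² = 126 J.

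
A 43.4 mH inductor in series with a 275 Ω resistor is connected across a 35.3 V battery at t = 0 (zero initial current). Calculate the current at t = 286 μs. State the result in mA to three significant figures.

τ = L/R = 4.340×10^-2/275 = 1.578×10^-4 s; final current I_∞ = ε/R = 35.3/275 = 0.1284 A.
I(t) = I_∞(1 − e^(−t/τ)) with t/τ = 1.812.
I = (0.1284)(1 − e^(−1.812)) = 0.1074 A.

I ≈ 107 mA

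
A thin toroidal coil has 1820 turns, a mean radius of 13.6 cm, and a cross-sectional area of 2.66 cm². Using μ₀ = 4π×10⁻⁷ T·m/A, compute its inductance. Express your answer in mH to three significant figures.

For a thin toroid, L = μ₀N²A/(2πR).
L = (4π×10⁻⁷)(1820)²(2.660×10^-4) / (2π×0.136 m) = 1.296×10^-3 H.

L ≈ 1.30 mH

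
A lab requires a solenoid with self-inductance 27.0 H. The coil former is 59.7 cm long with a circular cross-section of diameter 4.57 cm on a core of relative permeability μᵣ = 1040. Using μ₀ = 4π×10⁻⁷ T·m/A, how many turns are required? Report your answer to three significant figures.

N ≈ 2740 turns

A = π(d/2)² = π(2.285×10^-2 m)² = 1.640×10^-3 m².
From L = μ₀μᵣN²A/ℓ, N = √(Lℓ / (μ₀μᵣA)).
N = √[(27)(0.597) / ((4π×10⁻⁷)(1040)×1.640×10^-3)] = √(7.519×10^6) ≈ 2742.1.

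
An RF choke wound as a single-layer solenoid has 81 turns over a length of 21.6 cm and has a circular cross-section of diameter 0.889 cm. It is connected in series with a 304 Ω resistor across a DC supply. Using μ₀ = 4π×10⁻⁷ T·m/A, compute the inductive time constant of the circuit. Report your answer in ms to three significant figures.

τ ≈ 7.79e-06 ms

A = π(d/2)² = π(4.445×10^-3 m)² = 6.207×10^-5 m².
L = μ₀N²A/ℓ = (4π×10⁻⁷)(81)²(6.207×10^-5)/(0.216) = 2.369×10^-6 H.
τ = L/R = (2.369×10^-6)/(304) = 7.794×10^-9 s.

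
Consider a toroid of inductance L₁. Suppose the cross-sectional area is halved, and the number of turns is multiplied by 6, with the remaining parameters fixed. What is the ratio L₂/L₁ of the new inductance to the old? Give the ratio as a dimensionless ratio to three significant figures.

For a toroid, L ∝ μᵣN²A/R.
L₂/L₁ = (0.5) × (6)^2 = 18.0.

L₂/L₁ = 18.0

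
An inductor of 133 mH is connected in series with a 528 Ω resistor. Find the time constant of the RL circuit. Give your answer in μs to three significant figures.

τ ≈ 252 μs

τ = L/R = (0.133 H)/(528 Ω) = 2.519×10^-4 s.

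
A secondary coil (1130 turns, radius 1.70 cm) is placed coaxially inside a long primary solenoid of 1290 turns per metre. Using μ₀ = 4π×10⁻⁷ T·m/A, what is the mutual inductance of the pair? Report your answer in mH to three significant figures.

M ≈ 1.66 mH

The outer solenoid produces a uniform field B₁ = μ₀n₁I₁ across the inner coil,
so the flux linkage is N₂Φ = N₂B₁A₂ = μ₀n₁N₂A₂·I₁, giving M = μ₀n₁N₂A₂.
A₂ = πr² = π(1.700×10^-2 m)² = 9.079×10^-4 m².
M = (4π×10⁻⁷)(1290)(1130)(9.079×10^-4) = 1.663×10^-3 H.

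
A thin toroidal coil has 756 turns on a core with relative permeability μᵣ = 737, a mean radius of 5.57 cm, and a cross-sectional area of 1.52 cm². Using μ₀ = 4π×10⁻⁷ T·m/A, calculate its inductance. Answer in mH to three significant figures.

L ≈ 230 mH

For a thin toroid, L = μ₀μᵣN²A/(2πR).
L = (4π×10⁻⁷)(737)(756)²(1.520×10^-4) / (2π×5.570×10^-2 m) = 0.2299 H.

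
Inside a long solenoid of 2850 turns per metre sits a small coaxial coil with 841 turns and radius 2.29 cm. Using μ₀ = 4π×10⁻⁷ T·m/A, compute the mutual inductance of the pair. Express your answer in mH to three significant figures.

The outer solenoid produces a uniform field B₁ = μ₀n₁I₁ across the inner coil,
so the flux linkage is N₂Φ = N₂B₁A₂ = μ₀n₁N₂A₂·I₁, giving M = μ₀n₁N₂A₂.
A₂ = πr² = π(2.290×10^-2 m)² = 1.647×10^-3 m².
M = (4π×10⁻⁷)(2850)(841)(1.647×10^-3) = 4.962×10^-3 H.

M ≈ 4.96 mH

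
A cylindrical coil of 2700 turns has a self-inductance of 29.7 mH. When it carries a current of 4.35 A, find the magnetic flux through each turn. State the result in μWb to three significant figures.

Φ_B ≈ 47.9 μWb

From L = NΦ_B/I, the flux per turn is Φ_B = LI/N.
Φ_B = (2.970×10^-2 H)(4.35 A)/2700 = 4.785×10^-5 Wb.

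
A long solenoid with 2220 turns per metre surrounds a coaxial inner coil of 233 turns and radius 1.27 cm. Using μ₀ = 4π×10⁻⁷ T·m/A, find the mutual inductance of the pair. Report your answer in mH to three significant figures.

The outer solenoid produces a uniform field B₁ = μ₀n₁I₁ across the inner coil,
so the flux linkage is N₂Φ = N₂B₁A₂ = μ₀n₁N₂A₂·I₁, giving M = μ₀n₁N₂A₂.
A₂ = πr² = π(1.270×10^-2 m)² = 5.067×10^-4 m².
M = (4π×10⁻⁷)(2220)(233)(5.067×10^-4) = 3.294×10^-4 H.

M ≈ 0.329 mH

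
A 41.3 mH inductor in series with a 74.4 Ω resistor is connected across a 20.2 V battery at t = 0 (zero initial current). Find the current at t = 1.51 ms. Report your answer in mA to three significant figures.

τ = L/R = 4.130×10^-2/74.4 = 5.551×10^-4 s; final current I_∞ = ε/R = 20.2/74.4 = 0.2715 A.
I(t) = I_∞(1 − e^(−t/τ)) with t/τ = 2.720.
I = (0.2715)(1 − e^(−2.720)) = 0.2536 A.

I ≈ 254 mA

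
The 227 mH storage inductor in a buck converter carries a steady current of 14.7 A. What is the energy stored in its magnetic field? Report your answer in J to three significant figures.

Stored magnetic energy: U = ½LI².
U = ½(0.227 H)(14.7 A)² = 24.53 J.

U ≈ 24.5 J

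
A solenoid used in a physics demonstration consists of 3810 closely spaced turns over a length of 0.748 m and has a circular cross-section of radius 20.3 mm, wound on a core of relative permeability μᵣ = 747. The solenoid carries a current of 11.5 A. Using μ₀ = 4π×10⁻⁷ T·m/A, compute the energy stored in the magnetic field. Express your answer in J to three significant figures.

U ≈ 1560 J

A = πr² = π(2.030×10^-2 m)² = 1.2946×10^-3 m².
L = μ₀μᵣN²A/ℓ = (4π×10⁻⁷)(747)(3810)²(1.2946×10^-3)/(0.748) = 23.58 H.
U = ½LI² = ½(23.58)(11.5)² = 1.560×10^3 J.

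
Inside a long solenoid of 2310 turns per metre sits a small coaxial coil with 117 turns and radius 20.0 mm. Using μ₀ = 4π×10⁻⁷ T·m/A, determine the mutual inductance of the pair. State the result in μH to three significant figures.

The outer solenoid produces a uniform field B₁ = μ₀n₁I₁ across the inner coil,
so the flux linkage is N₂Φ = N₂B₁A₂ = μ₀n₁N₂A₂·I₁, giving M = μ₀n₁N₂A₂.
A₂ = πr² = π(2.000×10^-2 m)² = 1.257×10^-3 m².
M = (4π×10⁻⁷)(2310)(117)(1.257×10^-3) = 4.268×10^-4 H.

M ≈ 427 μH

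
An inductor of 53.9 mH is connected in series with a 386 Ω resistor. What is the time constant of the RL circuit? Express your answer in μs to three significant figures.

τ = L/R = (5.390×10^-2 H)/(386 Ω) = 1.396×10^-4 s.

τ ≈ 140 μs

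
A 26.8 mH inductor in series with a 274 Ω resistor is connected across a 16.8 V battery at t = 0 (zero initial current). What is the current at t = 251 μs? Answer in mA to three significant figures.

I ≈ 56.6 mA

τ = L/R = 2.680×10^-2/274 = 9.781×10^-5 s; final current I_∞ = ε/R = 16.8/274 = 6.131×10^-2 A.
I(t) = I_∞(1 − e^(−t/τ)) with t/τ = 2.566.
I = (6.131×10^-2)(1 − e^(−2.566)) = 5.660×10^-2 A.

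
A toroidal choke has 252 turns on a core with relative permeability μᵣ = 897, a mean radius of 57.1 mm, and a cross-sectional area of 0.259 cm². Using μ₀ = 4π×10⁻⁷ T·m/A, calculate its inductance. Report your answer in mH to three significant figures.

L ≈ 5.17 mH

For a thin toroid, L = μ₀μᵣN²A/(2πR).
L = (4π×10⁻⁷)(897)(252)²(2.590×10^-5) / (2π×5.710×10^-2 m) = 5.168×10^-3 H.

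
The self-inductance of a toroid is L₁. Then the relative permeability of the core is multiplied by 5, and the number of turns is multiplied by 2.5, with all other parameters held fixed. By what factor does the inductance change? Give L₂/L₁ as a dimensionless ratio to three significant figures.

L₂/L₁ = 31.3

For a toroid, L ∝ μᵣN²A/R.
L₂/L₁ = (5) × (2.5)^2 = 31.3.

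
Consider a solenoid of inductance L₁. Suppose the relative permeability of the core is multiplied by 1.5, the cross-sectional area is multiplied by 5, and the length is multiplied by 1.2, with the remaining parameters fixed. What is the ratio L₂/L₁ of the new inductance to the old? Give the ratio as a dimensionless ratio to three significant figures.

For a solenoid, L ∝ μᵣN²A/ℓ.
L₂/L₁ = (1.5) × (5) × (1.2)^-1 = 6.25.

L₂/L₁ = 6.25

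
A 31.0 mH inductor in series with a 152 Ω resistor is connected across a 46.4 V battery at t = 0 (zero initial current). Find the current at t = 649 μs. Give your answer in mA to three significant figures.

τ = L/R = 3.100×10^-2/152 = 2.039×10^-4 s; final current I_∞ = ε/R = 46.4/152 = 0.3053 A.
I(t) = I_∞(1 − e^(−t/τ)) with t/τ = 3.182.
I = (0.3053)(1 − e^(−3.182)) = 0.2926 A.

I ≈ 293 mA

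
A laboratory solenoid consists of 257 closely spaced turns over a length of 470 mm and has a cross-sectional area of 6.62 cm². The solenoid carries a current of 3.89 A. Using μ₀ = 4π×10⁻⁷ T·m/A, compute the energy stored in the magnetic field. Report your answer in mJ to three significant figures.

U ≈ 0.885 mJ

A = 6.62 cm² = 6.620×10^-4 m².
L = μ₀N²A/ℓ = (4π×10⁻⁷)(257)²(6.620×10^-4)/(0.47) = 1.169×10^-4 H.
U = ½LI² = ½(1.169×10^-4)(3.89)² = 8.845×10^-4 J.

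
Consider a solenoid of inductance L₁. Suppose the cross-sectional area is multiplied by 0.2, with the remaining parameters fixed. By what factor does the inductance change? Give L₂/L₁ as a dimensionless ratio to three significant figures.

For a solenoid, L ∝ μᵣN²A/ℓ.
L₂/L₁ = (0.2) = 0.200.

L₂/L₁ = 0.200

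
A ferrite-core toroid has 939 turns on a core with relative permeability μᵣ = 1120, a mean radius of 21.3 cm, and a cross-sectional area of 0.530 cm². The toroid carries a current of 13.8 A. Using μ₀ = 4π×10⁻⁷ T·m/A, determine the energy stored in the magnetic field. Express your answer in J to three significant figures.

L = μ₀μᵣN²A/(2πR) = (4π×10⁻⁷)(1120)(939)²(5.300×10^-5)/(2π×0.213) = 4.914×10^-2 H.
U = ½LI² = ½(4.914×10^-2)(13.8)² = 4.68 J.

U ≈ 4.68 J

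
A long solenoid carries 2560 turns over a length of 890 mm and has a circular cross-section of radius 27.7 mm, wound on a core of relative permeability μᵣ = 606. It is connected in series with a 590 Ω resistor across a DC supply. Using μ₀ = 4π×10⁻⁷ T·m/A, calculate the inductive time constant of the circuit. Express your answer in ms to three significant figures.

A = πr² = π(2.770×10^-2 m)² = 2.411×10^-3 m².
L = μ₀μᵣN²A/ℓ = (4π×10⁻⁷)(606)(2560)²(2.411×10^-3)/(0.89) = 13.52 H.
τ = L/R = (13.52)/(590) = 2.291×10^-2 s.

τ ≈ 22.9 ms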